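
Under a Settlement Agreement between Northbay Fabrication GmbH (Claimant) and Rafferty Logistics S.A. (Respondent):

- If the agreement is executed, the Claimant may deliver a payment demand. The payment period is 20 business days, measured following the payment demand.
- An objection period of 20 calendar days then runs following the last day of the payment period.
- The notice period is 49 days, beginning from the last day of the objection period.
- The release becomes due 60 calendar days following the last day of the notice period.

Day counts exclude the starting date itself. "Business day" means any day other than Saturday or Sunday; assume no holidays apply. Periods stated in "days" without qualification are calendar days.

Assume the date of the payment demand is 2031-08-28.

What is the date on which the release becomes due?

From Thursday, 2031-08-28, 20 business days (Aug 29, Sep 1, Sep 2, Sep 3, …, Sep 23, Sep 24, Sep 25, skipping weekends) brings us to Thursday, 2031-09-25, which is the last day of the payment period.
The last day of the objection period: 20 calendar days after 2031-09-25 is 2031-10-15.
The last day of the notice period: 49 calendar days after 2031-10-15 is 2031-12-03.
The date on which the release becomes due: 60 calendar days after 2031-12-03 is 2032-02-01.

2032-02-01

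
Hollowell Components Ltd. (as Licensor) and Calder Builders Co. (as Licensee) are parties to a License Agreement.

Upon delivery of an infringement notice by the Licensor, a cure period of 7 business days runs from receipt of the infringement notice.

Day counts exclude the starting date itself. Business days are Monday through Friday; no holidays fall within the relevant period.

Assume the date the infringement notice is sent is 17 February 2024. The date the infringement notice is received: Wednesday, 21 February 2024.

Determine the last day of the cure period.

From Wednesday, 21 February 2024, 7 business days (Feb 22, Feb 23, Feb 26, Feb 27, Feb 28, Feb 29, Mar 1, skipping weekends) brings us to Friday, 1 March 2024, which is the last day of the cure period.

1 March 2024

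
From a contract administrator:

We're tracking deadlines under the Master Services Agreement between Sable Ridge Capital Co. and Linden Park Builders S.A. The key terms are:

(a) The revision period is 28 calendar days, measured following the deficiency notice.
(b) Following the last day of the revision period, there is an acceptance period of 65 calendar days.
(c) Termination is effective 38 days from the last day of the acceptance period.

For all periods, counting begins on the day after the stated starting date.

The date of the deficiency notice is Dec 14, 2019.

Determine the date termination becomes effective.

Apr 23, 2020

The last day of the revision period: 28 calendar days after Dec 14, 2019 is Jan 11, 2020.
Adding 65 calendar days to Jan 11, 2020 gives Mar 16, 2020, which is the last day of the acceptance period.
The date termination becomes effective: Mar 16, 2020 + 38 days = Apr 23, 2020.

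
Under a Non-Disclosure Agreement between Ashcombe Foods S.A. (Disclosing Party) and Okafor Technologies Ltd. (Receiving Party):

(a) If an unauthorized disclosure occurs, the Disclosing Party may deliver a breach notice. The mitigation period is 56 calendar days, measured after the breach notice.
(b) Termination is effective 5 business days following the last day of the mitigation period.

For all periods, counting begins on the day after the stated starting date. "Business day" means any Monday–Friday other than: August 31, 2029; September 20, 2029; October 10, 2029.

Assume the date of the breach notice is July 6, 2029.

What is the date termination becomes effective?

The last day of the mitigation period: July 6, 2029 + 56 days = August 31, 2029.
The date termination becomes effective: 5 business days after Friday, August 31, 2029, skipping weekends — Sep 3, Sep 4, Sep 5, Sep 6, Sep 7 — lands on Friday, September 7, 2029.

September 7, 2029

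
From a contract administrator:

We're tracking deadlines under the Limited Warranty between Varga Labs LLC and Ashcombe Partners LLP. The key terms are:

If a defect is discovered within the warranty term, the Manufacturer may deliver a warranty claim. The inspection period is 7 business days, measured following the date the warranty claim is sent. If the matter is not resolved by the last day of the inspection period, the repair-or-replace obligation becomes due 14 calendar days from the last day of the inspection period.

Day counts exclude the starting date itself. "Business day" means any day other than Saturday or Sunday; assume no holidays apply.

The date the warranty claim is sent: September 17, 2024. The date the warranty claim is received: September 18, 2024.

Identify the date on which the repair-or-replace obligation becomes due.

The last day of the inspection period: counting 7 business days from Tuesday, September 17, 2024 (Sep 18, Sep 19, Sep 20, Sep 23, Sep 24, Sep 25, Sep 26, skipping weekends) reaches Thursday, September 26, 2024.
The date on which the repair-or-replace obligation becomes due: 14 calendar days after September 26, 2024 is October 10, 2024.

October 10, 2024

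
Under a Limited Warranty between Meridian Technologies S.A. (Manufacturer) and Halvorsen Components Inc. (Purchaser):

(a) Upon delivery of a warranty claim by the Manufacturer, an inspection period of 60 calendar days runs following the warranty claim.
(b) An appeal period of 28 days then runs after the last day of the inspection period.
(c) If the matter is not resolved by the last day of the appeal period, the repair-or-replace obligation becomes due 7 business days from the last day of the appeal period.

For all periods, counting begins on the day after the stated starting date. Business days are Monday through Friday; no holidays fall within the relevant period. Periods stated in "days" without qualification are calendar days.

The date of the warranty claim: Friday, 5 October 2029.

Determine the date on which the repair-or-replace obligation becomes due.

10 January 2030

The last day of the inspection period: 5 October 2029 + 60 days = 4 December 2029.
The last day of the appeal period: 4 December 2029 + 28 days = 1 January 2030.
The date on which the repair-or-replace obligation becomes due: 7 business days after Tuesday, 1 January 2030, skipping weekends — Jan 2, Jan 3, Jan 4, Jan 7, Jan 8, Jan 9, Jan 10 — lands on Thursday, 10 January 2030.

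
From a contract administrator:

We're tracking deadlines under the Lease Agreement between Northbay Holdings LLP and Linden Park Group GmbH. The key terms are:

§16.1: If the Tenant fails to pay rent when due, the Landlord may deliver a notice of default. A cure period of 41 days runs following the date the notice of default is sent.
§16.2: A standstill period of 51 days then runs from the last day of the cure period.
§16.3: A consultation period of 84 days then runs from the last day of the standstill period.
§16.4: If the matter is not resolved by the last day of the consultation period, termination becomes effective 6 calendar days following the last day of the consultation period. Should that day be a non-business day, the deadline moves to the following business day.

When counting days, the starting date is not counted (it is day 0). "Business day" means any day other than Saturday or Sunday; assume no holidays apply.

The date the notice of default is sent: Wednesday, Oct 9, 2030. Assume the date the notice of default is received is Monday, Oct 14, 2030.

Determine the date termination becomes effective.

Apr 9, 2031

The last day of the cure period: 41 calendar days after Oct 9, 2030 is Nov 19, 2030.
Adding 51 calendar days to Nov 19, 2030 gives Jan 9, 2031, which is the last day of the standstill period.
Adding 84 calendar days to Jan 9, 2031 gives Apr 3, 2031, which is the last day of the consultation period.
Adding 6 calendar days to Apr 3, 2031 gives Apr 9, 2031, which is the date termination becomes effective. Apr 9, 2031 is a Wednesday, so no roll-forward applies.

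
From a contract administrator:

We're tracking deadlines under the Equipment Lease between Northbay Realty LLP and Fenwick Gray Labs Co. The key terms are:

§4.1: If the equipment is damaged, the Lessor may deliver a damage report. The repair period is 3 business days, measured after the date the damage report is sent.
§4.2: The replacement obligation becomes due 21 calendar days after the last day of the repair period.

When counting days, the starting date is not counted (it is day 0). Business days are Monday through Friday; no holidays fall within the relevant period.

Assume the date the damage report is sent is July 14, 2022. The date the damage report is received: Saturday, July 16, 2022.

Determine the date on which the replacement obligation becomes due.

August 9, 2022

The last day of the repair period: 3 business days after Thursday, July 14, 2022, skipping weekends — Jul 15, Jul 18, Jul 19 — lands on Tuesday, July 19, 2022.
Adding 21 calendar days to July 19, 2022 gives August 9, 2022, which is the date on which the replacement obligation becomes due.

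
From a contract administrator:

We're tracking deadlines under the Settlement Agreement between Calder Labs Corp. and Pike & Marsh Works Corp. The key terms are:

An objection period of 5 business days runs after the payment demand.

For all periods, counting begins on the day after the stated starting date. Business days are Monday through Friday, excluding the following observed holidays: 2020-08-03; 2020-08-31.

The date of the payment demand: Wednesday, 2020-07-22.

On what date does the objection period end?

2020-07-29

The last day of the objection period: 5 business days after Wednesday, 2020-07-22, skipping weekends — Jul 23, Jul 24, Jul 27, Jul 28, Jul 29 — lands on Wednesday, 2020-07-29.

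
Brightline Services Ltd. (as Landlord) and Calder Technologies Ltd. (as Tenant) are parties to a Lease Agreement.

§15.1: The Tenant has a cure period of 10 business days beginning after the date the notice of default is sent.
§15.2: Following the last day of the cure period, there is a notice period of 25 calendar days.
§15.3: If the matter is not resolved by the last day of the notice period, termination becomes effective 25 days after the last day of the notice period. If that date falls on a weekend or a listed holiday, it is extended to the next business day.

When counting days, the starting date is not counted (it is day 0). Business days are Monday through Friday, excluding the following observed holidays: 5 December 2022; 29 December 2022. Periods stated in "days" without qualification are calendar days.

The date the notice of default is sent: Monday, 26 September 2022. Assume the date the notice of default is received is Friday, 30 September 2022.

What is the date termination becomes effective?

29 November 2022

From Monday, 26 September 2022, 10 business days (Sep 27, Sep 28, Sep 29, Sep 30, Oct 3, Oct 4, Oct 5, Oct 6, Oct 7, Oct 10, skipping weekends) brings us to Monday, 10 October 2022, which is the last day of the cure period.
The last day of the notice period: 10 October 2022 + 25 days = 4 November 2022.
Adding 25 calendar days to 4 November 2022 gives 29 November 2022, which is the date termination becomes effective. 29 November 2022 is a Tuesday and is not a listed holiday, so no roll-forward applies.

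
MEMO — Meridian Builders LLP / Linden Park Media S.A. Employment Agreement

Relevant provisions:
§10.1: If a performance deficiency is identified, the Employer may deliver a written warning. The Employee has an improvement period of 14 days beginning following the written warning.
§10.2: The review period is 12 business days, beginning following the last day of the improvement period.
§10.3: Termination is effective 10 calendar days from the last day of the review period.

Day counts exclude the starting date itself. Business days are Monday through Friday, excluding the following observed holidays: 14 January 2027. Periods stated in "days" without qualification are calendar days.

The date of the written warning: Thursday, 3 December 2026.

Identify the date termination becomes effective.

14 January 2027

The last day of the improvement period: 14 calendar days after 3 December 2026 is 17 December 2026.
The last day of the review period: counting 12 business days from Thursday, 17 December 2026 (Dec 18, Dec 21, Dec 22, Dec 23, …, Dec 31, Jan 1, Jan 4, skipping weekends) reaches Monday, 4 January 2027.
The date termination becomes effective: 10 calendar days after 4 January 2027 is 14 January 2027.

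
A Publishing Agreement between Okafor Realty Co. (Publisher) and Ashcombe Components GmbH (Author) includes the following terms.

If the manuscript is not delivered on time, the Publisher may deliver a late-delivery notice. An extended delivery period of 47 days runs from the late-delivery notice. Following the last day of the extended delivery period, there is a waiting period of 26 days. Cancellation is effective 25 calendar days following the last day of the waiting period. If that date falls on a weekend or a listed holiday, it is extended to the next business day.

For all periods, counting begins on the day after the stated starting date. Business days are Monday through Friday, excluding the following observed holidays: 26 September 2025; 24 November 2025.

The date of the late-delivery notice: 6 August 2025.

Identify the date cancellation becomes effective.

The last day of the extended delivery period: 47 calendar days after 6 August 2025 is 22 September 2025.
The last day of the waiting period: 26 calendar days after 22 September 2025 is 18 October 2025.
Adding 25 calendar days to 18 October 2025 gives 12 November 2025, which is the date cancellation becomes effective. 12 November 2025 is a Wednesday and is not a listed holiday, so no roll-forward applies.

12 November 2025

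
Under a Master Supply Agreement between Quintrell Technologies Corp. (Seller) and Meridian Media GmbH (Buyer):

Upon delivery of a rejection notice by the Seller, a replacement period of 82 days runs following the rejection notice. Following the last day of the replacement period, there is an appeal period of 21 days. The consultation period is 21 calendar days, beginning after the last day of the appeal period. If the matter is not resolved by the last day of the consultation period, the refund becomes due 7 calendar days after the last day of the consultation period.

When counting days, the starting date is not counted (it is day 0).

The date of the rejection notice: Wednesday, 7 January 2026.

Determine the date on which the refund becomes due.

18 May 2026

The last day of the replacement period: 82 calendar days after 7 January 2026 is 30 March 2026.
Adding 21 calendar days to 30 March 2026 gives 20 April 2026, which is the last day of the appeal period.
The last day of the consultation period: 20 April 2026 + 21 days = 11 May 2026.
The date on which the refund becomes due: 7 calendar days after 11 May 2026 is 18 May 2026.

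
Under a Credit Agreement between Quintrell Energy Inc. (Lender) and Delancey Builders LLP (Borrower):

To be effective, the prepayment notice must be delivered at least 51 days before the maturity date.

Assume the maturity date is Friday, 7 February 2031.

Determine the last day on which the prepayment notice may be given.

18 December 2030

Counting back 51 calendar days from 7 February 2031 gives 18 December 2030.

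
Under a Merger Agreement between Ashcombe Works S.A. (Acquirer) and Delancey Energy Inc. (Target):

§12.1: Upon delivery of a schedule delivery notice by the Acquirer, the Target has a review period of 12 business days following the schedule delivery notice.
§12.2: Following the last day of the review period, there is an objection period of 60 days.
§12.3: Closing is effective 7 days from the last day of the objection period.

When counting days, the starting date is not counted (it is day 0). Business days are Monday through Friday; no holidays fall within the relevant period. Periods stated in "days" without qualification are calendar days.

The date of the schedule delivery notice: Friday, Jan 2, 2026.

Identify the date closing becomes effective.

Mar 28, 2026

From Friday, Jan 2, 2026, 12 business days (Jan 5, Jan 6, Jan 7, Jan 8, …, Jan 16, Jan 19, Jan 20, skipping weekends) brings us to Tuesday, Jan 20, 2026, which is the last day of the review period.
The last day of the objection period: Jan 20, 2026 + 60 days = Mar 21, 2026.
The date closing becomes effective: 7 calendar days after Mar 21, 2026 is Mar 28, 2026.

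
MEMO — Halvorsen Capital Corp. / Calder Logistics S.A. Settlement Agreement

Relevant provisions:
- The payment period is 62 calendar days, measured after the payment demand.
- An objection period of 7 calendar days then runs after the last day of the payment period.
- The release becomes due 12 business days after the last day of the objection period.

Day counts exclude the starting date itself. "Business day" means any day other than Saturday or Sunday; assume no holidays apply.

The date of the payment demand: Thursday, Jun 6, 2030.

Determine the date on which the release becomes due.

Aug 30, 2030

The last day of the payment period: 62 calendar days after Jun 6, 2030 is Aug 7, 2030.
The last day of the objection period: 7 calendar days after Aug 7, 2030 is Aug 14, 2030.
From Wednesday, Aug 14, 2030, 12 business days (Aug 15, Aug 16, Aug 19, Aug 20, …, Aug 28, Aug 29, Aug 30, skipping weekends) brings us to Friday, Aug 30, 2030, which is the date on which the release becomes due.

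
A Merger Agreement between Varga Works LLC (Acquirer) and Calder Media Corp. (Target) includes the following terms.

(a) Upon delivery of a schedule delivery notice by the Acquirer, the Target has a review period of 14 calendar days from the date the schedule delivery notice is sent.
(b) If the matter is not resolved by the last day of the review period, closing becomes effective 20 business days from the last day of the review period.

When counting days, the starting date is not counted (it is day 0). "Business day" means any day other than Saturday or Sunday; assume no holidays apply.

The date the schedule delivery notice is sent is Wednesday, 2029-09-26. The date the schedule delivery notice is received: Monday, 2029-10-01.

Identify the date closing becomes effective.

2029-11-07

Adding 14 calendar days to 2029-09-26 gives 2029-10-10, which is the last day of the review period.
From Wednesday, 2029-10-10, 20 business days (Oct 11, Oct 12, Oct 15, Oct 16, …, Nov 5, Nov 6, Nov 7, skipping weekends) brings us to Wednesday, 2029-11-07, which is the date closing becomes effective.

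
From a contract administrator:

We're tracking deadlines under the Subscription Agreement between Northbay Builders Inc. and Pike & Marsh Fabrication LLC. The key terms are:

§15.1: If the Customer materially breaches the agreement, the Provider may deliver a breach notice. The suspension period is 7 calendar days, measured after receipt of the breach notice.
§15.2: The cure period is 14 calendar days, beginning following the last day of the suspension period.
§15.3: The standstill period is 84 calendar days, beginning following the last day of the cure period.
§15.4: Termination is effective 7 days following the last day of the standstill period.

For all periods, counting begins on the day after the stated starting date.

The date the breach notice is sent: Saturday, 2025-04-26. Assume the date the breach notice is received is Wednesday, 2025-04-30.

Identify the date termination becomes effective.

Adding 7 calendar days to 2025-04-30 gives 2025-05-07, which is the last day of the suspension period.
Adding 14 calendar days to 2025-05-07 gives 2025-05-21, which is the last day of the cure period.
The last day of the standstill period: 84 calendar days after 2025-05-21 is 2025-08-13.
The date termination becomes effective: 2025-08-13 + 7 days = 2025-08-20.

2025-08-20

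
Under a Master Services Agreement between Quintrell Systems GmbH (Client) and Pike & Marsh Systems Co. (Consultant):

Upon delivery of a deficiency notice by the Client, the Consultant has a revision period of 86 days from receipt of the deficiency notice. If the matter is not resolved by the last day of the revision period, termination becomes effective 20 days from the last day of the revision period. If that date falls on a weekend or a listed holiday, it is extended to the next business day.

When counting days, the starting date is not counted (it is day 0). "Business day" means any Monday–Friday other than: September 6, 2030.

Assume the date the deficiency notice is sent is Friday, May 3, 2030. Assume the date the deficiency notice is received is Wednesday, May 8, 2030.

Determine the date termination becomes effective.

August 22, 2030

Adding 86 calendar days to May 8, 2030 gives August 2, 2030, which is the last day of the revision period.
Adding 20 calendar days to August 2, 2030 gives August 22, 2030, which is the date termination becomes effective. August 22, 2030 is a Thursday and is not a listed holiday, so no roll-forward applies.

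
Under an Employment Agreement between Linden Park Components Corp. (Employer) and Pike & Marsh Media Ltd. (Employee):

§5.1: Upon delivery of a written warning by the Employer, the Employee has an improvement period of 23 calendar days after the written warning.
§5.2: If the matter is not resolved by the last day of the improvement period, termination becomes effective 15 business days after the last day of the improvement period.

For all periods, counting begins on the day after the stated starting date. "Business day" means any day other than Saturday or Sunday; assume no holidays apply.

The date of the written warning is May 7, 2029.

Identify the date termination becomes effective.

The last day of the improvement period: May 7, 2029 + 23 days = May 30, 2029.
From Wednesday, May 30, 2029, 15 business days (May 31, Jun 1, Jun 4, Jun 5, …, Jun 18, Jun 19, Jun 20, skipping weekends) brings us to Wednesday, June 20, 2029, which is the date termination becomes effective.

June 20, 2029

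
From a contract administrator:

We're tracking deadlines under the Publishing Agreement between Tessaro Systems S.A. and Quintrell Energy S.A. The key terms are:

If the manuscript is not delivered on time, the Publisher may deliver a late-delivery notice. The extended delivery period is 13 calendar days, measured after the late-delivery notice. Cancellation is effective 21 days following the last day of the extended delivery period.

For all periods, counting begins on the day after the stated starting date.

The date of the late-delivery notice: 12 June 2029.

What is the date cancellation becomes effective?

Adding 13 calendar days to 12 June 2029 gives 25 June 2029, which is the last day of the extended delivery period.
The date cancellation becomes effective: 25 June 2029 + 21 days = 16 July 2029.

16 July 2029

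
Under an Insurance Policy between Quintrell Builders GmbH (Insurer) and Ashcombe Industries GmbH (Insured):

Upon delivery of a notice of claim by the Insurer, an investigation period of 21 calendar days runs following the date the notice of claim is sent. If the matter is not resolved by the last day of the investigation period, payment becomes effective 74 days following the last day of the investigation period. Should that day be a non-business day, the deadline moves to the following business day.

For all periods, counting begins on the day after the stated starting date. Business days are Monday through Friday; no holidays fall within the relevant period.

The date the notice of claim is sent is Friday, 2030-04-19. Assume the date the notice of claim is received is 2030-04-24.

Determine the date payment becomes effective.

2030-07-23

Adding 21 calendar days to 2030-04-19 gives 2030-05-10, which is the last day of the investigation period.
The date payment becomes effective: 74 calendar days after 2030-05-10 is 2030-07-23. 2030-07-23 is a Tuesday, so no roll-forward applies.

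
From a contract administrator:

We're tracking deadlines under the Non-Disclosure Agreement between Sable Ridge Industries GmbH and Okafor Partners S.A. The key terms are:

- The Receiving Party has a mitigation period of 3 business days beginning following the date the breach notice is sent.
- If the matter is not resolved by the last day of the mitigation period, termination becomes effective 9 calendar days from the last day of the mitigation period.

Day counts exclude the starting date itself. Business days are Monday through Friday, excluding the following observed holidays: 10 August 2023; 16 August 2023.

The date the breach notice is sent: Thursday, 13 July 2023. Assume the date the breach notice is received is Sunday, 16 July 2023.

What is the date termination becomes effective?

From Thursday, 13 July 2023, 3 business days (Jul 14, Jul 17, Jul 18, skipping weekends) brings us to Tuesday, 18 July 2023, which is the last day of the mitigation period.
Adding 9 calendar days to 18 July 2023 gives 27 July 2023, which is the date termination becomes effective.

27 July 2023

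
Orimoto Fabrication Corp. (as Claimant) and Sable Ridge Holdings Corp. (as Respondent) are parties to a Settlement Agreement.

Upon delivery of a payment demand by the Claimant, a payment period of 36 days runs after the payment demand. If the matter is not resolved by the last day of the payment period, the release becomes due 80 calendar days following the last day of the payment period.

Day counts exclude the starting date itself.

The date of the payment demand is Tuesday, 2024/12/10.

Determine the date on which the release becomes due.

The last day of the payment period: 36 calendar days after 2024/12/10 is 2025/01/15.
The date on which the release becomes due: 2025/01/15 + 80 days = 2025/04/05.

2025/04/05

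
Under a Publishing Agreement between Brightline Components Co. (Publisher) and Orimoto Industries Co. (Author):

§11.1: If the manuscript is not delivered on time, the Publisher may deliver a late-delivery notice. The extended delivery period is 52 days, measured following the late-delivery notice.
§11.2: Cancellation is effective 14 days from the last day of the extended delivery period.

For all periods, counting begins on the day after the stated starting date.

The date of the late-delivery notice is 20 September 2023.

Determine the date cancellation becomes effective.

Adding 52 calendar days to 20 September 2023 gives 11 November 2023, which is the last day of the extended delivery period.
The date cancellation becomes effective: 14 calendar days after 11 November 2023 is 25 November 2023.

25 November 2023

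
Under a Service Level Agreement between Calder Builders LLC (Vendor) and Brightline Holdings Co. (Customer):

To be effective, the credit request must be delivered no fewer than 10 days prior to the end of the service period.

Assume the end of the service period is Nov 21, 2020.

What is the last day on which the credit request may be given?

Counting back 10 calendar days from Nov 21, 2020 gives Nov 11, 2020.

Nov 11, 2020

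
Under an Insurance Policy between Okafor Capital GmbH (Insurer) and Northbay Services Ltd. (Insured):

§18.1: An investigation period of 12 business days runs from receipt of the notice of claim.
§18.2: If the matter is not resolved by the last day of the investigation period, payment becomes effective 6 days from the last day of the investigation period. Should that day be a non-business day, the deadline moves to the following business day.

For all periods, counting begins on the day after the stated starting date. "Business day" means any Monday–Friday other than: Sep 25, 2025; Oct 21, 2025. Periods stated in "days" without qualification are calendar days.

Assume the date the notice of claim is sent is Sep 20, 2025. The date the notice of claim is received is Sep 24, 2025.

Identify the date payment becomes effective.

The last day of the investigation period: 12 business days after Wednesday, Sep 24, 2025, skipping weekends and the listed holiday on Sep 25 — Sep 26, Sep 29, Sep 30, Oct 1, …, Oct 9, Oct 10, Oct 13 — lands on Monday, Oct 13, 2025.
The date payment becomes effective: 6 calendar days after Oct 13, 2025 is Oct 19, 2025. That falls on a Sunday, so it rolls to the next business day, Monday, Oct 20, 2025.

Oct 20, 2025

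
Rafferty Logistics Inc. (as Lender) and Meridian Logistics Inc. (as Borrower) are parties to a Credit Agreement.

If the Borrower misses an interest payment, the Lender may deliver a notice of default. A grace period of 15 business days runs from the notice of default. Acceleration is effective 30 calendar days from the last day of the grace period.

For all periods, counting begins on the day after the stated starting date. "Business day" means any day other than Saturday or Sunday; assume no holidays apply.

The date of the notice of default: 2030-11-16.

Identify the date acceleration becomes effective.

2031-01-05

The last day of the grace period: counting 15 business days from Saturday, 2030-11-16 (Nov 18, Nov 19, Nov 20, Nov 21, …, Dec 4, Dec 5, Dec 6, skipping weekends) reaches Friday, 2030-12-06.
The date acceleration becomes effective: 2030-12-06 + 30 days = 2031-01-05.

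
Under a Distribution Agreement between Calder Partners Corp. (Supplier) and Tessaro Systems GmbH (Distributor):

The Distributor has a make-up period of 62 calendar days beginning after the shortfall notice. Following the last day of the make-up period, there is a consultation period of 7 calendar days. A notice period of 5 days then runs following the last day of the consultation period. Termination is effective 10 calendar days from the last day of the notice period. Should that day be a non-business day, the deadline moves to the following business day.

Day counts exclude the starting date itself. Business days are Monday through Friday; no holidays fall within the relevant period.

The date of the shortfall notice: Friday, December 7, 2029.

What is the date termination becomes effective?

Adding 62 calendar days to December 7, 2029 gives February 7, 2030, which is the last day of the make-up period.
The last day of the consultation period: February 7, 2030 + 7 days = February 14, 2030.
Adding 5 calendar days to February 14, 2030 gives February 19, 2030, which is the last day of the notice period.
The date termination becomes effective: February 19, 2030 + 10 days = March 1, 2030. March 1, 2030 is a Friday, so no roll-forward applies.

March 1, 2030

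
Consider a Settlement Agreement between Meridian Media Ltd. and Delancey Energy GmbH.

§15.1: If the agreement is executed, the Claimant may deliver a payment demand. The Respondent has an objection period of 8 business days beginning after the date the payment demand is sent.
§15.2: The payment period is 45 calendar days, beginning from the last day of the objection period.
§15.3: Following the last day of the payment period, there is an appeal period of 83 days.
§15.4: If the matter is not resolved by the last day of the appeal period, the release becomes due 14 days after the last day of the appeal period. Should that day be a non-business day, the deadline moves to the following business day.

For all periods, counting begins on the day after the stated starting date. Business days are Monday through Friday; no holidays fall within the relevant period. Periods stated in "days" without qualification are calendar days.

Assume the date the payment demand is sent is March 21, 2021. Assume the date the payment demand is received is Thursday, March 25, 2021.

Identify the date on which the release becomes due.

The last day of the objection period: 8 business days after Sunday, March 21, 2021, skipping weekends — Mar 22, Mar 23, Mar 24, Mar 25, Mar 26, Mar 29, Mar 30, Mar 31 — lands on Wednesday, March 31, 2021.
The last day of the payment period: March 31, 2021 + 45 days = May 15, 2021.
Adding 83 calendar days to May 15, 2021 gives August 6, 2021, which is the last day of the appeal period.
The date on which the release becomes due: 14 calendar days after August 6, 2021 is August 20, 2021. August 20, 2021 is a Friday, so no roll-forward applies.

August 20, 2021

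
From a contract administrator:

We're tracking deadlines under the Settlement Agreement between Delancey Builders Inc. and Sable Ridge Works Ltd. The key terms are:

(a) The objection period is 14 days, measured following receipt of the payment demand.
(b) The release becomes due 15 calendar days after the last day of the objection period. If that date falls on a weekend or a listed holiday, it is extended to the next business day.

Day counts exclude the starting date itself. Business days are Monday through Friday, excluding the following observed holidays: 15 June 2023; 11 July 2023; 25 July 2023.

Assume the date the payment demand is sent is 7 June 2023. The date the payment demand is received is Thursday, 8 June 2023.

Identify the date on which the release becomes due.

7 July 2023

Adding 14 calendar days to 8 June 2023 gives 22 June 2023, which is the last day of the objection period.
The date on which the release becomes due: 22 June 2023 + 15 days = 7 July 2023. 7 July 2023 is a Friday and is not a listed holiday, so no roll-forward applies.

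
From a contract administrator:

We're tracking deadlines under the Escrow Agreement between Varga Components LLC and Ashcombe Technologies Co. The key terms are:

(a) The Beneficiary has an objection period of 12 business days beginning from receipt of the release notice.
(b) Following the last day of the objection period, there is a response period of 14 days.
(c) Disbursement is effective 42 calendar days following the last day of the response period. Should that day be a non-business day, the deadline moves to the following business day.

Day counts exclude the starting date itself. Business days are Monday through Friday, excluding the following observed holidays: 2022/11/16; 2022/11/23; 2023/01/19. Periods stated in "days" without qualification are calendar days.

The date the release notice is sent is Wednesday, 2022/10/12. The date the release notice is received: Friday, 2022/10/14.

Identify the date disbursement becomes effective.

2022/12/27

From Friday, 2022/10/14, 12 business days (Oct 17, Oct 18, Oct 19, Oct 20, …, Oct 28, Oct 31, Nov 1, skipping weekends) brings us to Tuesday, 2022/11/01, which is the last day of the objection period.
The last day of the response period: 2022/11/01 + 14 days = 2022/11/15.
Adding 42 calendar days to 2022/11/15 gives 2022/12/27, which is the date disbursement becomes effective. 2022/12/27 is a Tuesday and is not a listed holiday, so no roll-forward applies.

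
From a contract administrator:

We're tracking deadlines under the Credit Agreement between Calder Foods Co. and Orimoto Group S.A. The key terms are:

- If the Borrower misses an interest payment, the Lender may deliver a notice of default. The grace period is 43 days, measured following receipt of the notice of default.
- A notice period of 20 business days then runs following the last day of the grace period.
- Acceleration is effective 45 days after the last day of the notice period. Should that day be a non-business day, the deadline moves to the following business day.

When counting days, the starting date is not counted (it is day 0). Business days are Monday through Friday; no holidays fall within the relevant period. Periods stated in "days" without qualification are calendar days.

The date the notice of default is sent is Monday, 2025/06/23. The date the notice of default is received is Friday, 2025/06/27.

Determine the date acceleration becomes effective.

The last day of the grace period: 43 calendar days after 2025/06/27 is 2025/08/09.
The last day of the notice period: counting 20 business days from Saturday, 2025/08/09 (Aug 11, Aug 12, Aug 13, Aug 14, …, Sep 3, Sep 4, Sep 5, skipping weekends) reaches Friday, 2025/09/05.
The date acceleration becomes effective: 45 calendar days after 2025/09/05 is 2025/10/20. 2025/10/20 is a Monday, so no roll-forward applies.

2025/10/20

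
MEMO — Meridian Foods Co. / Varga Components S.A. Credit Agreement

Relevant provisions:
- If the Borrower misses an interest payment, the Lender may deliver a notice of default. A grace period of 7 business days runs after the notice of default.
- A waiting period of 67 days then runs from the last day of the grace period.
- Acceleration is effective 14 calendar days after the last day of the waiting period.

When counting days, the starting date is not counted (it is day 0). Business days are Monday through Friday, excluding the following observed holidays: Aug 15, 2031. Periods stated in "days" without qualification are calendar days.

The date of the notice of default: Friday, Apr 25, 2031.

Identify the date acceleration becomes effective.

Jul 26, 2031

From Friday, Apr 25, 2031, 7 business days (Apr 28, Apr 29, Apr 30, May 1, May 2, May 5, May 6, skipping weekends) brings us to Tuesday, May 6, 2031, which is the last day of the grace period.
The last day of the waiting period: 67 calendar days after May 6, 2031 is Jul 12, 2031.
Adding 14 calendar days to Jul 12, 2031 gives Jul 26, 2031, which is the date acceleration becomes effective.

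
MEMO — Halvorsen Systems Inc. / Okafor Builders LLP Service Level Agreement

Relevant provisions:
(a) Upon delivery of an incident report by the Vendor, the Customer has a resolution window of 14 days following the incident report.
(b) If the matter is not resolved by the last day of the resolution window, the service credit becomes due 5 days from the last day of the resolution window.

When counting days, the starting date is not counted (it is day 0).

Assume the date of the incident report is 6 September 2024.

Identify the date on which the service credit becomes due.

The last day of the resolution window: 14 calendar days after 6 September 2024 is 20 September 2024.
Adding 5 calendar days to 20 September 2024 gives 25 September 2024, which is the date on which the service credit becomes due.

25 September 2024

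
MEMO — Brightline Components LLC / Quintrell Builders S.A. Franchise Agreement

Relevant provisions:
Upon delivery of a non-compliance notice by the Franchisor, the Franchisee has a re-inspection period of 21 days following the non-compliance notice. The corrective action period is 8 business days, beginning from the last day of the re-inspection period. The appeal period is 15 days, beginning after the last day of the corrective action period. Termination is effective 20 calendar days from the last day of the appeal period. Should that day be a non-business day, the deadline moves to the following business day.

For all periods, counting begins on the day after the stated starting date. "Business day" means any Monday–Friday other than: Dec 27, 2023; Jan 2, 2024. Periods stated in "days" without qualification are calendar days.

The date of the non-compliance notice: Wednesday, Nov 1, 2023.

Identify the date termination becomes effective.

Jan 8, 2024

The last day of the re-inspection period: Nov 1, 2023 + 21 days = Nov 22, 2023.
The last day of the corrective action period: counting 8 business days from Wednesday, Nov 22, 2023 (Nov 23, Nov 24, Nov 27, Nov 28, Nov 29, Nov 30, Dec 1, Dec 4, skipping weekends) reaches Monday, Dec 4, 2023.
The last day of the appeal period: 15 calendar days after Dec 4, 2023 is Dec 19, 2023.
Adding 20 calendar days to Dec 19, 2023 gives Jan 8, 2024, which is the date termination becomes effective. Jan 8, 2024 is a Monday and is not a listed holiday, so no roll-forward applies.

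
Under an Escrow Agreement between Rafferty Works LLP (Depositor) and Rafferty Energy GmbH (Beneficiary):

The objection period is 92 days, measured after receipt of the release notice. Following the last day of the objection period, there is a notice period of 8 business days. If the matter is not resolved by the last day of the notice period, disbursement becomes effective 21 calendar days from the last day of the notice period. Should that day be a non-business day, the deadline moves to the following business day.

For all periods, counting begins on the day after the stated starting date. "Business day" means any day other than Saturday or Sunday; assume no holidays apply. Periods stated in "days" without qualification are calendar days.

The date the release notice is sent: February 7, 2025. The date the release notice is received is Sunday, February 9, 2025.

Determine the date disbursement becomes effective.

June 12, 2025

The last day of the objection period: February 9, 2025 + 92 days = May 12, 2025.
The last day of the notice period: 8 business days after Monday, May 12, 2025, skipping weekends — May 13, May 14, May 15, May 16, May 19, May 20, May 21, May 22 — lands on Thursday, May 22, 2025.
The date disbursement becomes effective: 21 calendar days after May 22, 2025 is June 12, 2025. June 12, 2025 is a Thursday, so no roll-forward applies.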